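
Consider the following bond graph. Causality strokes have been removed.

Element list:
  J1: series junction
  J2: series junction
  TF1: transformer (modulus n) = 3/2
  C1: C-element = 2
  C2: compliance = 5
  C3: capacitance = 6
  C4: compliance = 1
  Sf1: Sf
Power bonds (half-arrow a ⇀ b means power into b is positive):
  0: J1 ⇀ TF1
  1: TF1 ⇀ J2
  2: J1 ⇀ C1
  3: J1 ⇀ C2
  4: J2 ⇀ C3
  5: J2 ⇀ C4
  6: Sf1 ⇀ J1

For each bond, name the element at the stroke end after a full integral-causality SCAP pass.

#0 |J1
#1 |TF1
#2 |J1
#3 |J1
#4 |J2
#5 |J2
#6 |Sf1

b6 stroke at Sf1  (Sf1 fixes flow; stroke at Sf1)
b0 stroke at J1  (common-f at J1 fixed by 6)
b2 stroke at J1  (J1 flow already set via bond 6)
b3 stroke at J1  (common-f at J1 fixed by 6)
b1 stroke at TF1  (through TF1, causality passes straight; one stroke at TF1)
b4 stroke at J2  (J2: bond 1 brought flow, rest push out)
b5 stroke at J2  (J2: bond 1 brought flow, rest push out)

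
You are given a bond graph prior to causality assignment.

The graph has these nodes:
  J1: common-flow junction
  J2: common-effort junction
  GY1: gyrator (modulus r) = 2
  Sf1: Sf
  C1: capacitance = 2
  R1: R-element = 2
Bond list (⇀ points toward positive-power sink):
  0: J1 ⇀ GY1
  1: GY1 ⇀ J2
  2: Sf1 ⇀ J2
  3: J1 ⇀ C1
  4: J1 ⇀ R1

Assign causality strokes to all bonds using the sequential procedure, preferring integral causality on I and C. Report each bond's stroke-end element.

#0 →J1
#1 →J2
#2 →Sf1
#3 →J1
#4 →R1

b2 stroke→Sf1  (Sf1 (Sf) sets flow on bond)
b1 stroke→J2  (closing 0-jn rule on J2)
b0 stroke→J1  (GY1: gyrator matches bond 1)
b3 stroke→J1  (C1: C, integral causality)
b4 stroke→R1  (only one flow-in slot at J1)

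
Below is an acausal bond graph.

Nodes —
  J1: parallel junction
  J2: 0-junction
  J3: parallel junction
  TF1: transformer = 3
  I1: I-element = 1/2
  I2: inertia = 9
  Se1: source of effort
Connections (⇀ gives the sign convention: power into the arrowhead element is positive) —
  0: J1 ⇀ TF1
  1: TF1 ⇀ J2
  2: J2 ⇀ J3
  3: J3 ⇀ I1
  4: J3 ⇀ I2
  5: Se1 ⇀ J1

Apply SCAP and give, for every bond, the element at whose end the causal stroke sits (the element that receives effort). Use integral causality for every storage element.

bond 5 |J1  (Se1 (Se) sets effort on bond)
bond 0 |TF1  (J1 effort already set via bond 5)
bond 1 |J2  (TF1: transformer flips bond 0)
bond 2 |J3  (J2 effort already set via bond 1)
bond 3 |I1  (J3 effort already set via bond 2)
bond 4 |I2  (0-jn J3 has e-setter on 2)

bond 0 stroke at TF1
bond 1 stroke at J2
bond 2 stroke at J3
bond 3 stroke at I1
bond 4 stroke at I2
bond 5 stroke at J1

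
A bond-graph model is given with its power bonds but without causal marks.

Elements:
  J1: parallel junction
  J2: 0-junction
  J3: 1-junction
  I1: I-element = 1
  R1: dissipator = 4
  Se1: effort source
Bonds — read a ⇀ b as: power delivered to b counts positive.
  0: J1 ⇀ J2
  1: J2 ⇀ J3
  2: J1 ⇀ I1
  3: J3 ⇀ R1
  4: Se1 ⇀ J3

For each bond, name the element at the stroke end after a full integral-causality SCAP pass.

bond 4 →J3  (Se1 (Se) sets effort on bond)
bond 2 →I1  (I1 integral (f out))
bond 0 →J1  (J1: last free bond brings effort in)
bond 1 →J2  (only one effort-in slot at J2)
bond 3 →J3  (J3: bond 1 brought flow, rest push out)

b0 |J1
b1 |J2
b2 |I1
b3 |J3
b4 |J3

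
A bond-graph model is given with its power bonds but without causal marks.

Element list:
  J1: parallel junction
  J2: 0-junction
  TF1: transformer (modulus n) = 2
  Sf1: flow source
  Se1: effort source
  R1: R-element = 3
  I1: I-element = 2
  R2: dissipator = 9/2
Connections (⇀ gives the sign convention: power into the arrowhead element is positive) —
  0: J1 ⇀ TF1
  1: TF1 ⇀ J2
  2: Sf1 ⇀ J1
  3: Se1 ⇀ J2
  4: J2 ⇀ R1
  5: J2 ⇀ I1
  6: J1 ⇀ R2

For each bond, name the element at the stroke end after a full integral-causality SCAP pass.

bond 0 stroke at J1
bond 1 stroke at TF1
bond 2 stroke at Sf1
bond 3 stroke at J2
bond 4 stroke at R1
bond 5 stroke at I1
bond 6 stroke at R2

b2 |Sf1  (source Sf1 imposes f)
b3 |J2  (source Se1 imposes e)
b1 |TF1  (0-jn J2 has e-setter on 3)
b4 |R1  (common-e at J2 fixed by 3)
b5 |I1  (J2 effort already set via bond 3)
b0 |J1  (TF TF1: opposite of bond 1)
b6 |R2  (J1 effort already set via bond 0)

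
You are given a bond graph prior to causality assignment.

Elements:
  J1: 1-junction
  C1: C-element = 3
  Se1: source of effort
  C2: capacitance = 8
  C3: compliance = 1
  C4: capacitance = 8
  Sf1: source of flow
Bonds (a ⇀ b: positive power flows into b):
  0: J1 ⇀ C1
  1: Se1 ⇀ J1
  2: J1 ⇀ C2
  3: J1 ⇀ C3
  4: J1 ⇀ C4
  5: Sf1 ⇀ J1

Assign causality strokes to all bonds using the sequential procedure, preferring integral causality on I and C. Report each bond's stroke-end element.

bond 1 stroke→J1  (source Se1 imposes e)
bond 5 stroke→Sf1  (source Sf1 imposes f)
bond 0 stroke→J1  (J1 flow already set via bond 5)
bond 2 stroke→J1  (J1: bond 5 brought flow, rest push out)
bond 3 stroke→J1  (common-f at J1 fixed by 5)
bond 4 stroke→J1  (common-f at J1 fixed by 5)

b0 |J1
b1 |J1
b2 |J1
b3 |J1
b4 |J1
b5 |Sf1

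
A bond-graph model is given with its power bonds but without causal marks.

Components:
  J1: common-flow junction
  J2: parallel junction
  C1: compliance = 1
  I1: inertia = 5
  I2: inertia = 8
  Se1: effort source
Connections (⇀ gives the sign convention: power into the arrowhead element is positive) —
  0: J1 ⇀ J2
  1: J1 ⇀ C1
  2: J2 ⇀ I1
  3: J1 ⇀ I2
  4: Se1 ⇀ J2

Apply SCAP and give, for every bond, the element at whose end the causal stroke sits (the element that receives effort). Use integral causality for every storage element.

β4 stroke→J2  (source Se1 imposes e)
β0 stroke→J1  (J2 effort already set via bond 4)
β2 stroke→I1  (J2 effort already set via bond 4)
β1 stroke→J1  (C1 integral (e out))
β3 stroke→I2  (closing 1-jn rule on J1)

#0 |J1
#1 |J1
#2 |I1
#3 |I2
#4 |J2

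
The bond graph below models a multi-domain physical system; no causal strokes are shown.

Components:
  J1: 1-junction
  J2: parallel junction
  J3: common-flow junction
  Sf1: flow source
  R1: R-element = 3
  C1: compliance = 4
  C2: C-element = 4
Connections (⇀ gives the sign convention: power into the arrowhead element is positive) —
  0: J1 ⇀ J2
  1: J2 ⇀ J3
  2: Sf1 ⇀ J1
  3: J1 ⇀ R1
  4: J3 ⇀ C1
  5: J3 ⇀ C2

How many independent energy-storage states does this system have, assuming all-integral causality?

β2 stroke at Sf1  (Sf1 fixes flow; stroke at Sf1)
β0 stroke at J1  (common-f at J1 fixed by 2)
β3 stroke at J1  (J1 flow already set via bond 2)
β1 stroke at J2  (only one effort-in slot at J2)
β4 stroke at J3  (1-jn J3 has f-setter on 1)
β5 stroke at J3  (common-f at J3 fixed by 1)

2  (C1, C2 all integral)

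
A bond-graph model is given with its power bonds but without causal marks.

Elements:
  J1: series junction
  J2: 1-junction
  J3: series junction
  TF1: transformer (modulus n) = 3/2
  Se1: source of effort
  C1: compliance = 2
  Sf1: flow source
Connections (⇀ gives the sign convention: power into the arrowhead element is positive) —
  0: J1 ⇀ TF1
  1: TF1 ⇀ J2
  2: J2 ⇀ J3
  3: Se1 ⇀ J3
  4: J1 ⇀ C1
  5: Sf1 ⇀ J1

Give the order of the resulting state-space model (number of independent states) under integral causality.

#3 →J3  (source Se1 imposes e)
#5 →Sf1  (Sf1 (Sf) sets flow on bond)
#0 →J1  (common-f at J1 fixed by 5)
#4 →J1  (common-f at J1 fixed by 5)
#2 →J2  (only one flow-in slot at J3)
#1 →TF1  (through TF1, causality passes straight; one stroke at TF1)

1  (C1 all integral)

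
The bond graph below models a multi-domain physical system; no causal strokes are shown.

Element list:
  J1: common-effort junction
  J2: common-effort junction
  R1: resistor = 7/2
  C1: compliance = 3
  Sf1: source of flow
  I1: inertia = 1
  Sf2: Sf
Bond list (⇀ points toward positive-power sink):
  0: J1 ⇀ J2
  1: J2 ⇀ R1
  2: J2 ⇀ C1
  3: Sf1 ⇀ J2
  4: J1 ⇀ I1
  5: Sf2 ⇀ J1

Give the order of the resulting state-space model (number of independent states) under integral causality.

b3 stroke at Sf1  (Sf1 fixes flow; stroke at Sf1)
b5 stroke at Sf2  (source Sf2 imposes f)
b2 stroke at J2  (C1: C, integral causality)
b0 stroke at J1  (J2 effort already set via bond 2)
b1 stroke at R1  (0-jn J2 has e-setter on 2)
b4 stroke at I1  (J1: bond 0 brought effort, rest push out)

2  (C1, I1 all integral)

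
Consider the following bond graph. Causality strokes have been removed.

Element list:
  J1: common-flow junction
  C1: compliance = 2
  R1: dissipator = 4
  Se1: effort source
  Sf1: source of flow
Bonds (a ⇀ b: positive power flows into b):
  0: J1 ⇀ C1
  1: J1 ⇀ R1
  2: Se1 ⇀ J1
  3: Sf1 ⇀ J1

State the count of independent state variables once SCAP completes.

1  (C1 all integral)

b2 |J1  (source Se1 imposes e)
b3 |Sf1  (Sf1 (Sf) sets flow on bond)
b0 |J1  (J1: bond 3 brought flow, rest push out)
b1 |J1  (J1: bond 3 brought flow, rest push out)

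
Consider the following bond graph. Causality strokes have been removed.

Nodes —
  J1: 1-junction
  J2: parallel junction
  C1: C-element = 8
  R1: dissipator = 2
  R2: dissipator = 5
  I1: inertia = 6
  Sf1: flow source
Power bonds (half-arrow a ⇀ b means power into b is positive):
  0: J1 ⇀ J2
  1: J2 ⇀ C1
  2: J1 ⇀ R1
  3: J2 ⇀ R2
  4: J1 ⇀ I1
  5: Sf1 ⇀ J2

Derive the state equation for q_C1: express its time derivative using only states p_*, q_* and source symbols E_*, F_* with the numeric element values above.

b5 |Sf1  (Sf1 (Sf) sets flow on bond)
b1 |J2  (C1 outputs effort q/C1)
b0 |J1  (0-jn J2 has e-setter on 1)
b3 |R2  (common-e at J2 fixed by 1)
b4 |I1  (I1 integral (f out))
b2 |J1  (J1: bond 4 brought flow, rest push out)

dq_C1/dt = F_Sf1 + p_I1/6 - q_C1/40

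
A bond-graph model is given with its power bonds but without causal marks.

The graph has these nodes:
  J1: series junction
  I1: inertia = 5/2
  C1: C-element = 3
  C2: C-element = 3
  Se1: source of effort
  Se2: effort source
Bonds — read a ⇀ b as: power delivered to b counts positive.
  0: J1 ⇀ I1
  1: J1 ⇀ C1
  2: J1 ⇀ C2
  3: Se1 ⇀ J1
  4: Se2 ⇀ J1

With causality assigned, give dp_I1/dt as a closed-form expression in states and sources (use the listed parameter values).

dp_I1/dt = E_Se1 + E_Se2 - q_C1/3 - q_C2/3

bond 3 stroke→J1  (source Se1 imposes e)
bond 4 stroke→J1  (source Se2 imposes e)
bond 0 stroke→I1  (I1 outputs flow p/I1)
bond 1 stroke→J1  (J1: bond 0 brought flow, rest push out)
bond 2 stroke→J1  (1-jn J1 has f-setter on 0)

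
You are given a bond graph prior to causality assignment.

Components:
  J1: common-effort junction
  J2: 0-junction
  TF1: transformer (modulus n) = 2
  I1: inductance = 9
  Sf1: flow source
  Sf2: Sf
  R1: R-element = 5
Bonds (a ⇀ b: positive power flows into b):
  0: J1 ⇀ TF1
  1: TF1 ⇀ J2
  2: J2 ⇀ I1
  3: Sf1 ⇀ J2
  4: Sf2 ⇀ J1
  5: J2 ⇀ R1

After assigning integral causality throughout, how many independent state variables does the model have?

#3 |Sf1  (Sf1 (Sf) sets flow on bond)
#4 |Sf2  (Sf2 fixes flow; stroke at Sf2)
#0 |J1  (closing 0-jn rule on J1)
#1 |TF1  (TF TF1: opposite of bond 0)
#2 |I1  (I1: I, integral causality)
#5 |J2  (only one effort-in slot at J2)

1  (I1 all integral)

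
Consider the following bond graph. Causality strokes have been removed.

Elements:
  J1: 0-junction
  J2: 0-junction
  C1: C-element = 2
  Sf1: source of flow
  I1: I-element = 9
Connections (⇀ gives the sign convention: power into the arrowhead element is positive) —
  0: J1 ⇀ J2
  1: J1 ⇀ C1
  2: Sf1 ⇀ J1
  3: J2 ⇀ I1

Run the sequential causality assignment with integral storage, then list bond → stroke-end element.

bond 0 |J2
bond 1 |J1
bond 2 |Sf1
bond 3 |I1

bond 2 →Sf1  (Sf1: flow source, stroke at near end)
bond 1 →J1  (C1: C, integral causality)
bond 0 →J2  (J1 effort already set via bond 1)
bond 3 →I1  (J2: bond 0 brought effort, rest push out)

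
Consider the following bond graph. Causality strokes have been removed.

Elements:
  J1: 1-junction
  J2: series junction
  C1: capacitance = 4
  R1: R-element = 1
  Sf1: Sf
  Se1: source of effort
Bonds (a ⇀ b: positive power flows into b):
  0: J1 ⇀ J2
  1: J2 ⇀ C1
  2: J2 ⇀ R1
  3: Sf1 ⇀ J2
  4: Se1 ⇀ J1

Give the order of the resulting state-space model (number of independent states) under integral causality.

1  (C1 all integral)

b3 stroke→Sf1  (Sf1 fixes flow; stroke at Sf1)
b4 stroke→J1  (Se1 (Se) sets effort on bond)
b0 stroke→J2  (J1: last free bond brings flow in)
b1 stroke→J2  (common-f at J2 fixed by 3)
b2 stroke→J2  (J2 flow already set via bond 3)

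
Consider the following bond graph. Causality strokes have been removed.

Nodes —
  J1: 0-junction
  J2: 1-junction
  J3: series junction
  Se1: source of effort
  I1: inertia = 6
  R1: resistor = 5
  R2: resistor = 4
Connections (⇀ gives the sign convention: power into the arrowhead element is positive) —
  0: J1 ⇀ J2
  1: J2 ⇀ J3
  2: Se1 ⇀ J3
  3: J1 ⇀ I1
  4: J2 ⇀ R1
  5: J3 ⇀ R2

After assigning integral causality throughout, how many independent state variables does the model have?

1  (I1 all integral)

#2 stroke at J3  (Se1 (Se) sets effort on bond)
#3 stroke at I1  (I1 outputs flow p/I1)
#0 stroke at J1  (only one effort-in slot at J1)
#1 stroke at J2  (J2 flow already set via bond 0)
#4 stroke at J2  (J2 flow already set via bond 0)
#5 stroke at J3  (common-f at J3 fixed by 1)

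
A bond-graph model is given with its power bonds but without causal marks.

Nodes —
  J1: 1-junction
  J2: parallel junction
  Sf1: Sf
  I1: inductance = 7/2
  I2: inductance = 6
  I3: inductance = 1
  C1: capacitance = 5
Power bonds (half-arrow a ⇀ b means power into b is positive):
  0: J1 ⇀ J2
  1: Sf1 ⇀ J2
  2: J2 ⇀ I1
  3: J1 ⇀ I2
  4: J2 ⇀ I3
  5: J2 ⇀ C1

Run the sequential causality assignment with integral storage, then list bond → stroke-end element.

b0 →J1
b1 →Sf1
b2 →I1
b3 →I2
b4 →I3
b5 →J2

β1 stroke at Sf1  (Sf1 fixes flow; stroke at Sf1)
β2 stroke at I1  (I1 outputs flow p/I1)
β3 stroke at I2  (I2 outputs flow p/I2)
β0 stroke at J1  (1-jn J1 has f-setter on 3)
β4 stroke at I3  (I3 integral (f out))
β5 stroke at J2  (J2: last free bond brings effort in)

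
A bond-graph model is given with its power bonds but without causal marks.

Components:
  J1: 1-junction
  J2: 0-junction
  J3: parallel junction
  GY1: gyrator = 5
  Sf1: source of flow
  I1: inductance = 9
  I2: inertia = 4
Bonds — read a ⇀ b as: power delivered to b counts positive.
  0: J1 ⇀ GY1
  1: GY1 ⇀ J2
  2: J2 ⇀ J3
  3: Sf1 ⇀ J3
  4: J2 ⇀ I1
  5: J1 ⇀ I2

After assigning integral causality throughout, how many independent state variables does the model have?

b3 |Sf1  (Sf1: flow source, stroke at near end)
b2 |J3  (J3: last free bond brings effort in)
b4 |I1  (I1 integral (f out))
b1 |J2  (J2 needs exactly one e-in)
b0 |J1  (GY1: gyrator matches bond 1)
b5 |I2  (only one flow-in slot at J1)

2  (I1, I2 all integral)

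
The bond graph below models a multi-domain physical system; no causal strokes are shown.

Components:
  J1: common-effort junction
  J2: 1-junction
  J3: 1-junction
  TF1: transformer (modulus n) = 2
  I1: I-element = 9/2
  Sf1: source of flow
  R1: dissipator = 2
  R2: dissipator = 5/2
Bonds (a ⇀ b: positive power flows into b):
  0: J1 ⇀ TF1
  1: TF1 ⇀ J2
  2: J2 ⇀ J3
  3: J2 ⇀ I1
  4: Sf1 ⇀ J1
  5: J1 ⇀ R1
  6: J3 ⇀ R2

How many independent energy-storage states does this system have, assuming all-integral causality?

b4 →Sf1  (Sf1 fixes flow; stroke at Sf1)
b3 →I1  (prefer integral on I1)
b1 →J2  (common-f at J2 fixed by 3)
b2 →J2  (common-f at J2 fixed by 3)
b6 →J3  (J3 flow already set via bond 2)
b0 →TF1  (through TF1, causality passes straight; one stroke at TF1)
b5 →J1  (J1 needs exactly one e-in)

1  (I1 all integral)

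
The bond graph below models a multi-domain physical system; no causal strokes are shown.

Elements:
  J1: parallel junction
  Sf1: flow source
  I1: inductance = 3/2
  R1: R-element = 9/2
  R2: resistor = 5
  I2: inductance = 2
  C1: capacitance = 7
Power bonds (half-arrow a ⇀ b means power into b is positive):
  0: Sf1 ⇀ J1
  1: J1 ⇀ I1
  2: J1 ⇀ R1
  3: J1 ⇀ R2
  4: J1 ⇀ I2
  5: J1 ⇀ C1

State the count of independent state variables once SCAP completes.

3  (C1, I1, I2 all integral)

b0 |Sf1  (source Sf1 imposes f)
b1 |I1  (I1 outputs flow p/I1)
b4 |I2  (I2 integral (f out))
b5 |J1  (C1 integral (e out))
b2 |R1  (common-e at J1 fixed by 5)
b3 |R2  (J1 effort already set via bond 5)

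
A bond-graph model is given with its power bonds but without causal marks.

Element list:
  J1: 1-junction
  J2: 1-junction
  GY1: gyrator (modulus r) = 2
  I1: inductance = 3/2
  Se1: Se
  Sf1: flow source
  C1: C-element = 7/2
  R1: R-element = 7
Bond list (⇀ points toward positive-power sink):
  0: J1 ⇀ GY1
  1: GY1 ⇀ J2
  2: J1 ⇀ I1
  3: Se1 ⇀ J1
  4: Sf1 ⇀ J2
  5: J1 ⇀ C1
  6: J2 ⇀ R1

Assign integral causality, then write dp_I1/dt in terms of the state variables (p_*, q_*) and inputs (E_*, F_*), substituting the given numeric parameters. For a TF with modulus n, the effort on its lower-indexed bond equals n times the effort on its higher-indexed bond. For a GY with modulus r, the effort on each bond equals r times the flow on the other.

dp_I1/dt = E_Se1 - 2*F_Sf1 - 2*q_C1/7

bond 3 |J1  (Se1 fixes effort; stroke away)
bond 4 |Sf1  (Sf1 fixes flow; stroke at Sf1)
bond 1 |J2  (J2: bond 4 brought flow, rest push out)
bond 6 |J2  (1-jn J2 has f-setter on 4)
bond 0 |J1  (GY1: gyrator matches bond 1)
bond 2 |I1  (I1 outputs flow p/I1)
bond 5 |J1  (J1 flow already set via bond 2)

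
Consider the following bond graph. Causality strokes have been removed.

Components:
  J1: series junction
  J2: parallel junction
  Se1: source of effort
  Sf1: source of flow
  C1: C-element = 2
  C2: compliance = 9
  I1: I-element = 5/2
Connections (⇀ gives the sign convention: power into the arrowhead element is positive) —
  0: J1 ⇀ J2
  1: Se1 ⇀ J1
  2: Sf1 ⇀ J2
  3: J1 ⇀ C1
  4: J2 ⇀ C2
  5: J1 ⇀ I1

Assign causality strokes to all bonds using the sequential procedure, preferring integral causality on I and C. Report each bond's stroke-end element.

bond 1 →J1  (Se1 (Se) sets effort on bond)
bond 2 →Sf1  (source Sf1 imposes f)
bond 3 →J1  (C1 outputs effort q/C1)
bond 4 →J2  (C2: C, integral causality)
bond 0 →J1  (J2 effort already set via bond 4)
bond 5 →I1  (closing 1-jn rule on J1)

bond 0 |J1
bond 1 |J1
bond 2 |Sf1
bond 3 |J1
bond 4 |J2
bond 5 |I1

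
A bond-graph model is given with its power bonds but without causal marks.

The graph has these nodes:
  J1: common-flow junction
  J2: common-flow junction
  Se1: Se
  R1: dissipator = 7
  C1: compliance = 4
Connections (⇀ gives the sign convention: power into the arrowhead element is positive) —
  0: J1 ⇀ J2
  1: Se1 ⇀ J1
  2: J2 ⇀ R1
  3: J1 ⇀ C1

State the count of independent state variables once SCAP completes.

1  (C1 all integral)

bond 1 stroke at J1  (source Se1 imposes e)
bond 3 stroke at J1  (prefer integral on C1)
bond 0 stroke at J2  (only one flow-in slot at J1)
bond 2 stroke at R1  (closing 1-jn rule on J2)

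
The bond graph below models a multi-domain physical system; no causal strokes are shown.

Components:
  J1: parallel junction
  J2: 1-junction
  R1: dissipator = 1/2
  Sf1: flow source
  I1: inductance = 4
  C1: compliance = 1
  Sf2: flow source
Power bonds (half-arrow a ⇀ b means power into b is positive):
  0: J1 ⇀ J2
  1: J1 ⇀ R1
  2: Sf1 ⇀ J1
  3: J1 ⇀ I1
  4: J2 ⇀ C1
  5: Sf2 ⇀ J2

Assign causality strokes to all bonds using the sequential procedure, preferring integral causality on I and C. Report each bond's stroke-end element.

#0 →J2
#1 →J1
#2 →Sf1
#3 →I1
#4 →J2
#5 →Sf2

b2 →Sf1  (Sf1 (Sf) sets flow on bond)
b5 →Sf2  (Sf2 fixes flow; stroke at Sf2)
b0 →J2  (1-jn J2 has f-setter on 5)
b4 →J2  (1-jn J2 has f-setter on 5)
b3 →I1  (I1: I, integral causality)
b1 →J1  (J1 needs exactly one e-in)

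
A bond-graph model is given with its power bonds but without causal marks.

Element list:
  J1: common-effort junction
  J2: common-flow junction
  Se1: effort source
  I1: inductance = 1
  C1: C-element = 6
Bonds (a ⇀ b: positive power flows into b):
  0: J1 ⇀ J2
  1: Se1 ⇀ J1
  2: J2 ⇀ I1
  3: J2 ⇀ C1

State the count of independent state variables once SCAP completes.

β1 |J1  (Se1: effort source, stroke at far end)
β0 |J2  (J1 effort already set via bond 1)
β2 |I1  (I1: I, integral causality)
β3 |J2  (J2: bond 2 brought flow, rest push out)

2  (C1, I1 all integral)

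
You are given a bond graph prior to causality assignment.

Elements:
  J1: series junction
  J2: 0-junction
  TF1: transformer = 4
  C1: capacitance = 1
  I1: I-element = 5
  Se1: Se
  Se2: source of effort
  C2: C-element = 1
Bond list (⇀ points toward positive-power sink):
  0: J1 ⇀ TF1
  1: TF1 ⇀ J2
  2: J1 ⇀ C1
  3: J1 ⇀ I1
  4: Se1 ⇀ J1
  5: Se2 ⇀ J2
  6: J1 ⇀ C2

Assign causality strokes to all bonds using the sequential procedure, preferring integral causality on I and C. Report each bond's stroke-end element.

b4 stroke at J1  (Se1: effort source, stroke at far end)
b5 stroke at J2  (Se2 (Se) sets effort on bond)
b1 stroke at TF1  (0-jn J2 has e-setter on 5)
b0 stroke at J1  (through TF1, causality passes straight; one stroke at TF1)
b2 stroke at J1  (C1 integral (e out))
b3 stroke at I1  (I1 outputs flow p/I1)
b6 stroke at J1  (J1 flow already set via bond 3)

b0 |J1
b1 |TF1
b2 |J1
b3 |I1
b4 |J1
b5 |J2
b6 |J1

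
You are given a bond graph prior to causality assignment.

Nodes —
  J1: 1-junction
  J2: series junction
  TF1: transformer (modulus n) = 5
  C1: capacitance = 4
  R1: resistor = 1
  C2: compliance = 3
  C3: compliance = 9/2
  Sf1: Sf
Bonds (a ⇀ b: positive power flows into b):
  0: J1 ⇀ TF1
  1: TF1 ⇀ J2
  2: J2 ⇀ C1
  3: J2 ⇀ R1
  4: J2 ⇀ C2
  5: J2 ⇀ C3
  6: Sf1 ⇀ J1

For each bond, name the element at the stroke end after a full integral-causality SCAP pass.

bond 6 stroke at Sf1  (source Sf1 imposes f)
bond 0 stroke at J1  (J1: bond 6 brought flow, rest push out)
bond 1 stroke at TF1  (TF1: transformer flips bond 0)
bond 2 stroke at J2  (J2 flow already set via bond 1)
bond 3 stroke at J2  (J2: bond 1 brought flow, rest push out)
bond 4 stroke at J2  (J2: bond 1 brought flow, rest push out)
bond 5 stroke at J2  (common-f at J2 fixed by 1)

bond 0 |J1
bond 1 |TF1
bond 2 |J2
bond 3 |J2
bond 4 |J2
bond 5 |J2
bond 6 |Sf1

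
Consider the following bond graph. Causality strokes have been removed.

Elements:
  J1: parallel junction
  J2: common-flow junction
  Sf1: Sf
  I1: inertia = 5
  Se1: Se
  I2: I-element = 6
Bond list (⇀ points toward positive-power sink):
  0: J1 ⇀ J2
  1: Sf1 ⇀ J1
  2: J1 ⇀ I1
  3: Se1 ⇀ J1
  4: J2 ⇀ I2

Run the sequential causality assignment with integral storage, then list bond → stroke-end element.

bond 1 stroke→Sf1  (Sf1 fixes flow; stroke at Sf1)
bond 3 stroke→J1  (source Se1 imposes e)
bond 0 stroke→J2  (common-e at J1 fixed by 3)
bond 2 stroke→I1  (0-jn J1 has e-setter on 3)
bond 4 stroke→I2  (only one flow-in slot at J2)

bond 0 →J2
bond 1 →Sf1
bond 2 →I1
bond 3 →J1
bond 4 →I2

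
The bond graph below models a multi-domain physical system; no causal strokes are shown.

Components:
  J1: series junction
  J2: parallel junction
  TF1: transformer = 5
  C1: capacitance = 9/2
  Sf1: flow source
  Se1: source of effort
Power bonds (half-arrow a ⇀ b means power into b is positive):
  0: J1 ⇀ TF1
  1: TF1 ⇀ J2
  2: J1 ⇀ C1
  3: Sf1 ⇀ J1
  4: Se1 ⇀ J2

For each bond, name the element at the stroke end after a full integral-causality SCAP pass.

β0 →J1
β1 →TF1
β2 →J1
β3 →Sf1
β4 →J2

β3 →Sf1  (Sf1 fixes flow; stroke at Sf1)
β4 →J2  (Se1 (Se) sets effort on bond)
β0 →J1  (common-f at J1 fixed by 3)
β2 →J1  (J1 flow already set via bond 3)
β1 →TF1  (J2 effort already set via bond 4)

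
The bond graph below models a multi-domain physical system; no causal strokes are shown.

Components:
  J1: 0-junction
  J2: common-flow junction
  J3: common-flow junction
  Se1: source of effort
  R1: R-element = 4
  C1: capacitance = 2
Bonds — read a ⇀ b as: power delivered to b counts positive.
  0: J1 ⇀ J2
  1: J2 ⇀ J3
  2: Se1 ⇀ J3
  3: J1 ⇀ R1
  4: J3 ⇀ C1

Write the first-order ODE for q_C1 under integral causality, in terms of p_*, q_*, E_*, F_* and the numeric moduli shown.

dq_C1/dt = E_Se1/4 - q_C1/8

#2 stroke at J3  (Se1 (Se) sets effort on bond)
#4 stroke at J3  (C1 integral (e out))
#1 stroke at J2  (J3 needs exactly one f-in)
#0 stroke at J1  (J2: last free bond brings flow in)
#3 stroke at R1  (J1: bond 0 brought effort, rest push out)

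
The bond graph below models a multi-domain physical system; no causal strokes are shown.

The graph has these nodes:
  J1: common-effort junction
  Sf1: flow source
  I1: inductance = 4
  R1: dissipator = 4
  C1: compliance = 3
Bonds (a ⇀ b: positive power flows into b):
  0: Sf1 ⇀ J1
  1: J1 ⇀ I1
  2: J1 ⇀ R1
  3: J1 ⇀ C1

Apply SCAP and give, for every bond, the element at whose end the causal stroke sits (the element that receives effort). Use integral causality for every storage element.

#0 stroke→Sf1  (source Sf1 imposes f)
#1 stroke→I1  (prefer integral on I1)
#3 stroke→J1  (prefer integral on C1)
#2 stroke→R1  (0-jn J1 has e-setter on 3)

#0 stroke→Sf1
#1 stroke→I1
#2 stroke→R1
#3 stroke→J1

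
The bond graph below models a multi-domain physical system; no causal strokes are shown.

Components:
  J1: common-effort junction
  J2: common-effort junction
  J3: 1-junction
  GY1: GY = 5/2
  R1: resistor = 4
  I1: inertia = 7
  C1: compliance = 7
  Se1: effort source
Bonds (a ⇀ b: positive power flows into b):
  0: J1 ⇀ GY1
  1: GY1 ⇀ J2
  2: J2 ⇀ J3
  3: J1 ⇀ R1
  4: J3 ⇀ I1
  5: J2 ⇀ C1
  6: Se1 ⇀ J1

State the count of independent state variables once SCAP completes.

#6 stroke→J1  (Se1 fixes effort; stroke away)
#0 stroke→GY1  (J1: bond 6 brought effort, rest push out)
#3 stroke→R1  (J1 effort already set via bond 6)
#1 stroke→GY1  (GY1 both-in/both-out from 0)
#4 stroke→I1  (I1 integral (f out))
#2 stroke→J3  (J3: bond 4 brought flow, rest push out)
#5 stroke→J2  (J2: last free bond brings effort in)

2  (C1, I1 all integral)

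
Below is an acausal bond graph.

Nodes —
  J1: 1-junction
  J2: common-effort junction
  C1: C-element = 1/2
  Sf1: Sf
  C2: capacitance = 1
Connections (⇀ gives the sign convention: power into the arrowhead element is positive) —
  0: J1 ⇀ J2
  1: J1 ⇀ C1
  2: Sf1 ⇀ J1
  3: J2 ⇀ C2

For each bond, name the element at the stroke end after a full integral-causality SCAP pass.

#2 stroke→Sf1  (source Sf1 imposes f)
#0 stroke→J1  (J1: bond 2 brought flow, rest push out)
#1 stroke→J1  (1-jn J1 has f-setter on 2)
#3 stroke→J2  (J2 needs exactly one e-in)

β0 →J1
β1 →J1
β2 →Sf1
β3 →J2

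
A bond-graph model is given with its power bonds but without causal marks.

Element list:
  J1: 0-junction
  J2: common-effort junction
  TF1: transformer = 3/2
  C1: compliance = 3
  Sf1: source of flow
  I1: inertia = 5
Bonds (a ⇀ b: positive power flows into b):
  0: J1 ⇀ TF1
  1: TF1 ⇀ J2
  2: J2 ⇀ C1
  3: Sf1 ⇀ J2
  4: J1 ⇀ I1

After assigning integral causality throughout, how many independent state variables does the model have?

b3 |Sf1  (Sf1: flow source, stroke at near end)
b2 |J2  (C1 integral (e out))
b1 |TF1  (common-e at J2 fixed by 2)
b0 |J1  (through TF1, causality passes straight; one stroke at TF1)
b4 |I1  (J1 effort already set via bond 0)

2  (C1, I1 all integral)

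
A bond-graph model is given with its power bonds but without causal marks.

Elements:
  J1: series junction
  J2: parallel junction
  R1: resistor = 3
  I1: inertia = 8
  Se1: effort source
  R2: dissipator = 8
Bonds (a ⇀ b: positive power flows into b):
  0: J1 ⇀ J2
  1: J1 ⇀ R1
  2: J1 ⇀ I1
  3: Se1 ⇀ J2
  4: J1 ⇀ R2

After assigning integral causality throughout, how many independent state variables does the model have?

1  (I1 all integral)

#3 stroke at J2  (source Se1 imposes e)
#0 stroke at J1  (common-e at J2 fixed by 3)
#2 stroke at I1  (I1 outputs flow p/I1)
#1 stroke at J1  (J1 flow already set via bond 2)
#4 stroke at J1  (J1: bond 2 brought flow, rest push out)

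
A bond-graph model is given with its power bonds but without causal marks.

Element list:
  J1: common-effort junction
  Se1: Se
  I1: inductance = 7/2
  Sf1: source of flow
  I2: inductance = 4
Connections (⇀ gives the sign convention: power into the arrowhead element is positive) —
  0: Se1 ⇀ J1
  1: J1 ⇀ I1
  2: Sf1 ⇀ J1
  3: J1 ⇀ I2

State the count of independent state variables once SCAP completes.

2  (I1, I2 all integral)

bond 0 stroke at J1  (Se1 (Se) sets effort on bond)
bond 2 stroke at Sf1  (Sf1: flow source, stroke at near end)
bond 1 stroke at I1  (J1: bond 0 brought effort, rest push out)
bond 3 stroke at I2  (J1: bond 0 brought effort, rest push out)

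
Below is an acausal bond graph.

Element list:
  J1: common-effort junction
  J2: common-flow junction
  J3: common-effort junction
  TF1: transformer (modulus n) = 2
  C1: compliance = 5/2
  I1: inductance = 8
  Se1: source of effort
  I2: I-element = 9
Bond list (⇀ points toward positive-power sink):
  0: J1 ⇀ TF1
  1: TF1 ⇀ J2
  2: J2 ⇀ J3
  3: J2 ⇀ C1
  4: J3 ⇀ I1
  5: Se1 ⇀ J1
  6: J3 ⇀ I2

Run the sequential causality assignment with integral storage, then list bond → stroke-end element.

β5 stroke→J1  (Se1 fixes effort; stroke away)
β0 stroke→TF1  (common-e at J1 fixed by 5)
β1 stroke→J2  (TF1 one-in-one-out from 0)
β3 stroke→J2  (C1 outputs effort q/C1)
β2 stroke→J3  (J2: last free bond brings flow in)
β4 stroke→I1  (common-e at J3 fixed by 2)
β6 stroke→I2  (common-e at J3 fixed by 2)

bond 0 stroke→TF1
bond 1 stroke→J2
bond 2 stroke→J3
bond 3 stroke→J2
bond 4 stroke→I1
bond 5 stroke→J1
bond 6 stroke→I2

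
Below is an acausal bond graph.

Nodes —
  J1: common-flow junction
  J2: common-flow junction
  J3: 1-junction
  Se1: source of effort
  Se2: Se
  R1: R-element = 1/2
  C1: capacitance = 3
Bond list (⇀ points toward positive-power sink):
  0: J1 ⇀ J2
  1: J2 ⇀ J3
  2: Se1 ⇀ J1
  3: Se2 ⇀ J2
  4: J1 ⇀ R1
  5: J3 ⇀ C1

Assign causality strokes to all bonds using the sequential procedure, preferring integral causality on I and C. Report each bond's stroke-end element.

β0 stroke→J1
β1 stroke→J2
β2 stroke→J1
β3 stroke→J2
β4 stroke→R1
β5 stroke→J3

#2 stroke at J1  (Se1: effort source, stroke at far end)
#3 stroke at J2  (Se2 (Se) sets effort on bond)
#5 stroke at J3  (C1: C, integral causality)
#1 stroke at J2  (only one flow-in slot at J3)
#0 stroke at J1  (closing 1-jn rule on J2)
#4 stroke at R1  (only one flow-in slot at J1)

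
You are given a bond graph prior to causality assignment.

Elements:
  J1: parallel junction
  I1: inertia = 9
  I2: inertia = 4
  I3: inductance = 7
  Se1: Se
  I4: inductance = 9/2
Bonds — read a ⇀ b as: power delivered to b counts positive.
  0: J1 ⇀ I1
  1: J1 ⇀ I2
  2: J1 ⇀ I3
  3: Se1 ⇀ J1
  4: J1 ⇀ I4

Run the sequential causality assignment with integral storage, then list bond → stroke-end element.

β3 →J1  (source Se1 imposes e)
β0 →I1  (J1: bond 3 brought effort, rest push out)
β1 →I2  (0-jn J1 has e-setter on 3)
β2 →I3  (J1: bond 3 brought effort, rest push out)
β4 →I4  (common-e at J1 fixed by 3)

β0 stroke at I1
β1 stroke at I2
β2 stroke at I3
β3 stroke at J1
β4 stroke at I4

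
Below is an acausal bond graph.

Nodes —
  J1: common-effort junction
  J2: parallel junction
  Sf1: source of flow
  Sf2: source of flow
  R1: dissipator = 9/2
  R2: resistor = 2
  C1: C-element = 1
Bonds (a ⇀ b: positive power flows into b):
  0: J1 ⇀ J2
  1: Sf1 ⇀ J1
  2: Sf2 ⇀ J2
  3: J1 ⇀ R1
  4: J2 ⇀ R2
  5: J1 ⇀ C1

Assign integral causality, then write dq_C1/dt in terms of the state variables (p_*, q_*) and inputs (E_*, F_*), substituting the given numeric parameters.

bond 1 |Sf1  (Sf1 (Sf) sets flow on bond)
bond 2 |Sf2  (Sf2 (Sf) sets flow on bond)
bond 5 |J1  (C1 integral (e out))
bond 0 |J2  (0-jn J1 has e-setter on 5)
bond 3 |R1  (common-e at J1 fixed by 5)
bond 4 |R2  (0-jn J2 has e-setter on 0)

dq_C1/dt = F_Sf1 + F_Sf2 - 13*q_C1/18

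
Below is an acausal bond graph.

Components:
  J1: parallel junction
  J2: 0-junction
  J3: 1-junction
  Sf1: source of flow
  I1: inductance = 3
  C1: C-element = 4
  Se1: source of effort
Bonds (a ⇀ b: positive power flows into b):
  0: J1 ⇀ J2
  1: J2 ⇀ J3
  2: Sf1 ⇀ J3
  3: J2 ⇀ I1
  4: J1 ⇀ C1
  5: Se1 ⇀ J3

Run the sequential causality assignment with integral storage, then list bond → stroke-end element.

bond 0 →J2
bond 1 →J3
bond 2 →Sf1
bond 3 →I1
bond 4 →J1
bond 5 →J3

b2 →Sf1  (Sf1 fixes flow; stroke at Sf1)
b5 →J3  (Se1 fixes effort; stroke away)
b1 →J3  (common-f at J3 fixed by 2)
b3 →I1  (prefer integral on I1)
b0 →J2  (closing 0-jn rule on J2)
b4 →J1  (closing 0-jn rule on J1)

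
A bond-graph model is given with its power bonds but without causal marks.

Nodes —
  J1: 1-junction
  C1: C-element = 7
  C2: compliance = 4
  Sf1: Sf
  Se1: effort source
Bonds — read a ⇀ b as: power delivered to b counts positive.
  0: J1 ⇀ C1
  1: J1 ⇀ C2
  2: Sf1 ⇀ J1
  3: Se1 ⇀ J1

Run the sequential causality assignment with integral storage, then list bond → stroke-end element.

β0 stroke→J1
β1 stroke→J1
β2 stroke→Sf1
β3 stroke→J1

bond 2 |Sf1  (source Sf1 imposes f)
bond 3 |J1  (Se1: effort source, stroke at far end)
bond 0 |J1  (J1 flow already set via bond 2)
bond 1 |J1  (1-jn J1 has f-setter on 2)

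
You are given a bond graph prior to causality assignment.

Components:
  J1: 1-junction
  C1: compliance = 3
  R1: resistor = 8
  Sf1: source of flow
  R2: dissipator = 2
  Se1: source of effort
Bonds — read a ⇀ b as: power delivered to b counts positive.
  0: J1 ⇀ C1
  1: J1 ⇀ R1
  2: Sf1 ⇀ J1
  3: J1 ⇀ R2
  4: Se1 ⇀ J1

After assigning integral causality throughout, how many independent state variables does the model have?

1  (C1 all integral)

#2 stroke at Sf1  (Sf1 (Sf) sets flow on bond)
#4 stroke at J1  (Se1: effort source, stroke at far end)
#0 stroke at J1  (J1 flow already set via bond 2)
#1 stroke at J1  (common-f at J1 fixed by 2)
#3 stroke at J1  (common-f at J1 fixed by 2)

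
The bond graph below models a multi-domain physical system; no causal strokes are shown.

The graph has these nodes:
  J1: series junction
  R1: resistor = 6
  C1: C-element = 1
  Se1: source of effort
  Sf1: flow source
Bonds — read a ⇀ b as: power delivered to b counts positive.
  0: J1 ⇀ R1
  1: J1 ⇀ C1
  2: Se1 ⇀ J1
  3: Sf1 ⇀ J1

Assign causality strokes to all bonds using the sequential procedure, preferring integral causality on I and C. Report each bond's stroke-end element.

β2 |J1  (source Se1 imposes e)
β3 |Sf1  (Sf1 fixes flow; stroke at Sf1)
β0 |J1  (J1 flow already set via bond 3)
β1 |J1  (1-jn J1 has f-setter on 3)

b0 |J1
b1 |J1
b2 |J1
b3 |Sf1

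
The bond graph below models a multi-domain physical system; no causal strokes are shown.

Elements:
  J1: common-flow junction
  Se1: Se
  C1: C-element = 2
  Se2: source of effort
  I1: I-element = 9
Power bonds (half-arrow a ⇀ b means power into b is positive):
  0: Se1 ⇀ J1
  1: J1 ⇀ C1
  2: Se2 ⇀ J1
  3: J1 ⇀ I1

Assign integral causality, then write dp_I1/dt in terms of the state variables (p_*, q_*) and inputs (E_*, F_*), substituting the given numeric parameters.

dp_I1/dt = E_Se1 + E_Se2 - q_C1/2

bond 0 stroke→J1  (source Se1 imposes e)
bond 2 stroke→J1  (Se2: effort source, stroke at far end)
bond 1 stroke→J1  (C1 outputs effort q/C1)
bond 3 stroke→I1  (only one flow-in slot at J1)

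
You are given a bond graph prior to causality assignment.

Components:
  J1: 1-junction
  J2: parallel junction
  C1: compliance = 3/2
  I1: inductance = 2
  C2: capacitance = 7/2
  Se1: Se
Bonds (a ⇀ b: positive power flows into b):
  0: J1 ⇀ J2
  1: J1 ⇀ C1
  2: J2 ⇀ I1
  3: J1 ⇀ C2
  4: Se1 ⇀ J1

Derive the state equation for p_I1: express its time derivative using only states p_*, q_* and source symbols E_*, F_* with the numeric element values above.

#4 |J1  (source Se1 imposes e)
#1 |J1  (C1 outputs effort q/C1)
#2 |I1  (I1 integral (f out))
#0 |J2  (closing 0-jn rule on J2)
#3 |J1  (J1: bond 0 brought flow, rest push out)

dp_I1/dt = E_Se1 - 2*q_C1/3 - 2*q_C2/7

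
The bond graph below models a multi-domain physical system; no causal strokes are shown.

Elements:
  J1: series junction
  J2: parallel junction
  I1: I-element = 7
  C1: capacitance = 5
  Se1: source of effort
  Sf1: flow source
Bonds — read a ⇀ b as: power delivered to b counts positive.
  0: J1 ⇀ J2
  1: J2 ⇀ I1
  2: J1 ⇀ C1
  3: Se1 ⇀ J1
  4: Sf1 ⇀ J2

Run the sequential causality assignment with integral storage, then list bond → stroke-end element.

bond 0 |J2
bond 1 |I1
bond 2 |J1
bond 3 |J1
bond 4 |Sf1

bond 3 stroke at J1  (source Se1 imposes e)
bond 4 stroke at Sf1  (Sf1 fixes flow; stroke at Sf1)
bond 1 stroke at I1  (I1 outputs flow p/I1)
bond 0 stroke at J2  (closing 0-jn rule on J2)
bond 2 stroke at J1  (J1: bond 0 brought flow, rest push out)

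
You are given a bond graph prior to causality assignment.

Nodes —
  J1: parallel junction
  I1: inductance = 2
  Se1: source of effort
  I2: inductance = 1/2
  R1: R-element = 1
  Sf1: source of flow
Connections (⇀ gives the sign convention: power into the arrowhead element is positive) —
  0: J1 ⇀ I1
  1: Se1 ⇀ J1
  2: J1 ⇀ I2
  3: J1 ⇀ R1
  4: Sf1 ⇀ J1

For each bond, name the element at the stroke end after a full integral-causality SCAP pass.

bond 0 stroke→I1
bond 1 stroke→J1
bond 2 stroke→I2
bond 3 stroke→R1
bond 4 stroke→Sf1

b1 →J1  (source Se1 imposes e)
b4 →Sf1  (Sf1: flow source, stroke at near end)
b0 →I1  (common-e at J1 fixed by 1)
b2 →I2  (J1: bond 1 brought effort, rest push out)
b3 →R1  (common-e at J1 fixed by 1)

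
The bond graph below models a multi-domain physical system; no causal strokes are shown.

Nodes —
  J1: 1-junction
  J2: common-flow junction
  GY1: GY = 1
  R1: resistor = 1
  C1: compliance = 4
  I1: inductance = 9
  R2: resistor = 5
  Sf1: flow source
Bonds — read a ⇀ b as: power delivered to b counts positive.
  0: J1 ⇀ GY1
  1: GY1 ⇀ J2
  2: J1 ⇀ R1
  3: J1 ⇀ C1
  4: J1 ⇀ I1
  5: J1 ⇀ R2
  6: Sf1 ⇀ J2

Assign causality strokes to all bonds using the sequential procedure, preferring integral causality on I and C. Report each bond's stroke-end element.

β6 stroke→Sf1  (source Sf1 imposes f)
β1 stroke→J2  (1-jn J2 has f-setter on 6)
β0 stroke→J1  (through GY1, causality inverts; strokes same side of GY1)
β3 stroke→J1  (C1 outputs effort q/C1)
β4 stroke→I1  (I1 outputs flow p/I1)
β2 stroke→J1  (common-f at J1 fixed by 4)
β5 stroke→J1  (common-f at J1 fixed by 4)

#0 stroke at J1
#1 stroke at J2
#2 stroke at J1
#3 stroke at J1
#4 stroke at I1
#5 stroke at J1
#6 stroke at Sf1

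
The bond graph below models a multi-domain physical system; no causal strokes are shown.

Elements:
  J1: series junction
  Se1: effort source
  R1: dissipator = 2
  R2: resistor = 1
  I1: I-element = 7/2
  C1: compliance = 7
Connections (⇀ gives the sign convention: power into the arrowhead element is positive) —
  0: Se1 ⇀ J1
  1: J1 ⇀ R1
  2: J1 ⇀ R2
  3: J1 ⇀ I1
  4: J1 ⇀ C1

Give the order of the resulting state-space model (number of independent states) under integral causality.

2  (C1, I1 all integral)

#0 stroke at J1  (Se1 (Se) sets effort on bond)
#3 stroke at I1  (I1 outputs flow p/I1)
#1 stroke at J1  (J1 flow already set via bond 3)
#2 stroke at J1  (J1: bond 3 brought flow, rest push out)
#4 stroke at J1  (common-f at J1 fixed by 3)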